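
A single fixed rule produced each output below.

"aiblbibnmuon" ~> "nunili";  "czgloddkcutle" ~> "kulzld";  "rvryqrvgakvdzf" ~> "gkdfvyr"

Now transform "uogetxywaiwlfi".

wilioex

In each case the input is transformed by: keep every other character starting from the second (positions 2nd, 4th, 6th, ...), then move the first 3 characters to the end (rotate left by 3).
Applying both steps to "uogetxywaiwlfi": "oexwili", then "wilioex".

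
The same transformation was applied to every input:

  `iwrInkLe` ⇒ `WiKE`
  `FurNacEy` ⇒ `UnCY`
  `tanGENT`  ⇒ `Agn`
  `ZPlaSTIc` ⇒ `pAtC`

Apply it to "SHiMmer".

The pattern: flip the case of every letter, then keep every other character starting from the second (positions 2nd, 4th, 6th, ...).
On "SHiMmer": the first step gives "shImMER", and the second then gives "hmE".

hmE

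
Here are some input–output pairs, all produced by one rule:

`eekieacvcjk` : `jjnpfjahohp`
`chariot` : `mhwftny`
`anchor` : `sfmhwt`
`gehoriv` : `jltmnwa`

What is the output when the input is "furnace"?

zkswhfj

The transformation: swap each adjacent pair of characters (1↔2, 3↔4, ...), then shift every letter 5 places forward in the alphabet (wrapping around).
Applying both steps to "furnace": "ufnrcae", then "zkswhfj".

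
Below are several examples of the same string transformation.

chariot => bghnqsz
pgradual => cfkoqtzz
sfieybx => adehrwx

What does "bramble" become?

What's happening: shift every letter 1 place backward in the alphabet (wrapping around), then sort the characters into alphabetical order.
On "bramble": the first step gives "aqzlakd", and the second then gives "aadklqz".

aadklqz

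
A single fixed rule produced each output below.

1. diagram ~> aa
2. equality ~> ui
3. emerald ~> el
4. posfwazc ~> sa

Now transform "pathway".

Each output is the input with this applied: keep one character in every 3, starting at position 3 (positions 3rd, 6th, 9th, ...).
So "pathway" becomes "ta".

ta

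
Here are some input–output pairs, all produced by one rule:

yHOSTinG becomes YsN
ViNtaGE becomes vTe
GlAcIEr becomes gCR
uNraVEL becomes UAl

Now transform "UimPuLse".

The pattern: flip the case of every letter, then keep one character in every 3, starting at position 1 (positions 1st, 4th, 7th, ...).
On "UimPuLse" that produces "upS".

upS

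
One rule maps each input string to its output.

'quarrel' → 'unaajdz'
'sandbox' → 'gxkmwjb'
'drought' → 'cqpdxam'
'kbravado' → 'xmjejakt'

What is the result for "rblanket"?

What's happening: reverse the string, then shift every letter 9 places forward in the alphabet (wrapping around).
Starting from "rblanket": after the first operation, "teknalbr"; after the second, "cntwjuka".

cntwjuka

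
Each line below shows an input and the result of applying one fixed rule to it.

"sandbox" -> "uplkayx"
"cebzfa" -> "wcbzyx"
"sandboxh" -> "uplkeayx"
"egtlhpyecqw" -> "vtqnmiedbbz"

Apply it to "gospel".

pmlidb

The transformation: sort the characters into reverse alphabetical order, then shift every letter 3 places backward in the alphabet (wrapping around).
On "gospel": the first step gives "spolge", and the second then gives "pmlidb".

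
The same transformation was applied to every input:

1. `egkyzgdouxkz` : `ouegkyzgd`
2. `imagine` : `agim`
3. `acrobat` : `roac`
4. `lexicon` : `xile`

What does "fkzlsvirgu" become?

vifkzls

What's happening: delete the last 3 characters, then move the last 2 characters to the front (rotate right by 2).
Working it through for "fkzlsvirgu": intermediate "fkzlsvi", final "vifkzls".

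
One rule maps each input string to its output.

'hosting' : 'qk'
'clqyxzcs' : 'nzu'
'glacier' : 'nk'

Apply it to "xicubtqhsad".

kdjf

Rule — keep one character in every 3, starting at position 2 (positions 2nd, 5th, 8th, ...), then shift every letter 2 places forward in the alphabet (wrapping around).
Doing the same to "xicubtqhsad": "kdjf".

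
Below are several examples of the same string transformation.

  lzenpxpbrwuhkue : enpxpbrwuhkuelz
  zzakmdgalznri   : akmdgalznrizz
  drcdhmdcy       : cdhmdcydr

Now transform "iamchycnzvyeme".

Each output is the input with this applied: move the first 2 characters to the end (rotate left by 2).
So "iamchycnzvyeme" becomes "mchycnzvyemeia".

mchycnzvyemeia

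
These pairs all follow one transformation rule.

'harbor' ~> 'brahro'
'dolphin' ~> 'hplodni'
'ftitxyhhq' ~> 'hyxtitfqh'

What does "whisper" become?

psihwre

The pattern: move the last 2 characters to the front (rotate right by 2), then reverse the string.
Applying both steps to "whisper": "erwhisp", then "psihwre".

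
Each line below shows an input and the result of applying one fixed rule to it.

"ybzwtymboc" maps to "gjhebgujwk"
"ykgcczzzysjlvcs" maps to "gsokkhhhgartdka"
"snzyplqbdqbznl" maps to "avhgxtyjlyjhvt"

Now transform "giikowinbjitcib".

In each case the input is transformed by: shift every letter 8 places forward in the alphabet (wrapping around).
"giikowinbjitcib" → "oqqsweqvjrqbkqj".

oqqsweqvjrqbkqj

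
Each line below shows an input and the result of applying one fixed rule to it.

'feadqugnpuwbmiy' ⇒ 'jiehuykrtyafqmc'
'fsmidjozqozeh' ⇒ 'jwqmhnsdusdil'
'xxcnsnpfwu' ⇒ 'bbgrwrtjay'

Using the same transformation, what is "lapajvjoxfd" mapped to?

Looking at the pairs, the operation is to shift every letter 4 places forward in the alphabet (wrapping around).
For "lapajvjoxfd" the result is "petenznsbjh".

petenznsbjh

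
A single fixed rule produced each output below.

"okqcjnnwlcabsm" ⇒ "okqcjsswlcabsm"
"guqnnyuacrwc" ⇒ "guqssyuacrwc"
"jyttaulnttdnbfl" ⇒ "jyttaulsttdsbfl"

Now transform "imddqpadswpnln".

The pattern: replace every "n" with "s".
Applying that to "imddqpadswpnln" gives "imddqpadswpsls".

imddqpadswpsls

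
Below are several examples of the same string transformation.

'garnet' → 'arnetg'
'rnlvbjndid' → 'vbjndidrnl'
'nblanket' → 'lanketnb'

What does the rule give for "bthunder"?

hunderbt

The transformation: swap the front and back halves of the string, then move the last 2 characters to the front (rotate right by 2).
Applying both steps to "bthunder": "nderbthu", then "hunderbt".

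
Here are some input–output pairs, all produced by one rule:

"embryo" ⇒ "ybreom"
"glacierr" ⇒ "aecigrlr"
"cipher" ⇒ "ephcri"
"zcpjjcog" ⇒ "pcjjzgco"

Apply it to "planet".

The rule is to take characters alternately from the front and the back (1st, last, 2nd, 2nd-last, ...), then swap the front and back halves of the string.
Starting from "planet": after the first operation, "ptlean"; after the second, "eanptl".

eanptl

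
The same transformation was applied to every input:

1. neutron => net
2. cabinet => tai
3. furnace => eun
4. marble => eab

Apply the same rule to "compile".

eop

What's happening: move the last 2 characters to the front (rotate right by 2), then keep every other character starting from the second (positions 2nd, 4th, 6th, ...).
On "compile": the first step gives "lecompi", and the second then gives "eop".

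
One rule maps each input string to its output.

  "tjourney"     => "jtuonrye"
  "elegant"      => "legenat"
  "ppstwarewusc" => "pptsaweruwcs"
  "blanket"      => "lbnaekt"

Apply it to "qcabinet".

Looking at the pairs, the operation is to swap each adjacent pair of characters (1↔2, 3↔4, ...).
On "qcabinet" that produces "cqbanite".

cqbanite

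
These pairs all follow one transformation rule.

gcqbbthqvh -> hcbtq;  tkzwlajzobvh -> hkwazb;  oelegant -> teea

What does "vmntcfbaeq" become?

Each output is the input with this applied: move the last character to the front, then keep every other character starting from the first (positions 1st, 3rd, 5th, ...).
For "vmntcfbaeq", step one produces "qvmntcfbae"; step two turns that into "qmtfa".

qmtfa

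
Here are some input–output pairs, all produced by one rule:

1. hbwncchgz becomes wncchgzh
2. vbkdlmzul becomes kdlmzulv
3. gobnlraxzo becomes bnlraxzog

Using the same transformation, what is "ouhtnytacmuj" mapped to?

htnytacmujo

Looking at the pairs, the operation is to move the first character to the end, then delete the first character.
Applying both steps to "ouhtnytacmuj": "uhtnytacmujo", then "htnytacmujo".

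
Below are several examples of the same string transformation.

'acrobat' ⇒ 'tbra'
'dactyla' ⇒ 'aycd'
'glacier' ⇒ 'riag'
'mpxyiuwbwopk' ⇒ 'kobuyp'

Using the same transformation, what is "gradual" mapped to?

luag

Rule — reverse the string, then keep every other character starting from the first (positions 1st, 3rd, 5th, ...).
Starting from "gradual": after the first operation, "laudarg"; after the second, "luag".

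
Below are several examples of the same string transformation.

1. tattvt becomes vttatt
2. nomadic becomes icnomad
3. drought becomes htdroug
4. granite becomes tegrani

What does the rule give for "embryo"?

yoembr

Rule — move the last 2 characters to the front (rotate right by 2).
Applying that to "embryo" gives "yoembr".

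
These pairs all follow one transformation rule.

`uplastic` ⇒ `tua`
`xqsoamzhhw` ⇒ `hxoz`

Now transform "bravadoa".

Looking at the pairs, the operation is to move the last 3 characters to the front (rotate right by 3), then keep one character in every 3, starting at position 1 (positions 1st, 4th, 7th, ...).
Doing the same to "bravadoa": "dbv".

dbv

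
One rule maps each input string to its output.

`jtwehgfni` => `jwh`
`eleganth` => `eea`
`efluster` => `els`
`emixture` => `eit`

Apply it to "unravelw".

urv

Rule — delete the last 3 characters, then keep every other character starting from the first (positions 1st, 3rd, 5th, ...).
On "unravelw": the first step gives "unrav", and the second then gives "urv".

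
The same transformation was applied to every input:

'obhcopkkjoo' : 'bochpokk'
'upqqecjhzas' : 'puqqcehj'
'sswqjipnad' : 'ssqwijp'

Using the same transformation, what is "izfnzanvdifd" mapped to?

zinfazvnd

Looking at the pairs, the operation is to delete the last 3 characters, then swap each adjacent pair of characters (1↔2, 3↔4, ...).
Applying both steps to "izfnzanvdifd": "izfnzanvd", then "zinfazvnd".
(Check on "obhcopkkjoo": → "obhcopkk" → "bochpokk" ✓)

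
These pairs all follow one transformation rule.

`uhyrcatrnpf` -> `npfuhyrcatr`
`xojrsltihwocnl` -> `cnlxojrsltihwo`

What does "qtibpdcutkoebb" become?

ebbqtibpdcutko

The transformation: move the last 3 characters to the front (rotate right by 3).
Applying that to "qtibpdcutkoebb" gives "ebbqtibpdcutko".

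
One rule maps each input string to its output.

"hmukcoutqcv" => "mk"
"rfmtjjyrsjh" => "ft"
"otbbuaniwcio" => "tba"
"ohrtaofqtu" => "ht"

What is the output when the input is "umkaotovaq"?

Each output is the input with this applied: keep every other character starting from the second (positions 2nd, 4th, 6th, ...), then delete the last 3 characters.
Working it through for "umkaotovaq": intermediate "matvq", final "ma".

ma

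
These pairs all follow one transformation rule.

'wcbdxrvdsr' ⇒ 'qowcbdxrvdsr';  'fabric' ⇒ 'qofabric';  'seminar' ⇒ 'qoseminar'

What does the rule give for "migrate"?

The rule is to prepend "qo".
So "migrate" becomes "qomigrate".

qomigrate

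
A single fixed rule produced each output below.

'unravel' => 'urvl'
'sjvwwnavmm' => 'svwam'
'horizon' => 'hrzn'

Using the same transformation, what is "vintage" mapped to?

vnae

What's happening: keep every other character starting from the first (positions 1st, 3rd, 5th, ...).
On "vintage" that produces "vnae".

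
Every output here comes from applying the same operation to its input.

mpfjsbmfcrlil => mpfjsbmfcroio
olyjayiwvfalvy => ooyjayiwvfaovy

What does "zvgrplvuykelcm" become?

zvgrpovuykeocm

Looking at the pairs, the operation is to replace every "l" with "o".
"zvgrplvuykelcm" → "zvgrpovuykeocm".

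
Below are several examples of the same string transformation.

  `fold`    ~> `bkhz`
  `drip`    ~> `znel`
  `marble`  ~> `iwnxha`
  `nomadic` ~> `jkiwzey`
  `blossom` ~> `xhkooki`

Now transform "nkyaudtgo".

jguwqzpck

The transformation: shift every letter 4 places backward in the alphabet (wrapping around).
Applying that to "nkyaudtgo" gives "jguwqzpck".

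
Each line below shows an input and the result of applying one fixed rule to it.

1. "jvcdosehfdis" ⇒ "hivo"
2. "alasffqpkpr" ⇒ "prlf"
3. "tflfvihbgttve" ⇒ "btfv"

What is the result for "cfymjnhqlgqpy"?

qqfj

The transformation: keep one character in every 3, starting at position 2 (positions 2nd, 5th, 8th, ...), then swap the front and back halves of the string.
On "cfymjnhqlgqpy": the first step gives "fjqq", and the second then gives "qqfj".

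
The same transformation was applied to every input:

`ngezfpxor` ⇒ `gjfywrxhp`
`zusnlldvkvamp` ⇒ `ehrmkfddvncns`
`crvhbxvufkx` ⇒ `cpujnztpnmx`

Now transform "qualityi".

Looking at the pairs, the operation is to move the last 2 characters to the front (rotate right by 2), then shift every letter 8 places backward in the alphabet (wrapping around).
Working it through for "qualityi": intermediate "yiqualit", final "qaimsdal".

qaimsdal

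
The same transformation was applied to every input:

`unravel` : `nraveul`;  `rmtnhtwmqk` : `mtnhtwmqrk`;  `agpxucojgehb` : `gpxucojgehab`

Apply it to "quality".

ualitqy

What's happening: swap the first and last characters, then move the first character to the end.
On "quality": the first step gives "yualitq", and the second then gives "ualitqy".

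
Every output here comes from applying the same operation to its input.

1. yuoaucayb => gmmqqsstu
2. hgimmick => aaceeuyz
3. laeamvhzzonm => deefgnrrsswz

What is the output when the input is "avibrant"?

afjlnsst

Each output is the input with this applied: shift every letter 8 places backward in the alphabet (wrapping around), then sort the characters into alphabetical order.
Starting from "avibrant": after the first operation, "snatjsfl"; after the second, "afjlnsst".
(Check on "laeamvhzzonm": → "dswsenzrrgfe" → "deefgnrrsswz" ✓)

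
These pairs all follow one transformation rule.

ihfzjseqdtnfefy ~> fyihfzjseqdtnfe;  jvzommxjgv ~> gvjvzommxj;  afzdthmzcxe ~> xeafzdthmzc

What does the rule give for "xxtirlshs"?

In each case the input is transformed by: move the last 2 characters to the front (rotate right by 2).
On "xxtirlshs" that produces "hsxxtirls".

hsxxtirls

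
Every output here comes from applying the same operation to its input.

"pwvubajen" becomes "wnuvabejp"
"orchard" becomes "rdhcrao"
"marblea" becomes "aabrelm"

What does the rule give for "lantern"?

antnrel

The pattern: swap the first and last characters, then swap each adjacent pair of characters (1↔2, 3↔4, ...).
On "lantern": the first step gives "nanterl", and the second then gives "antnrel".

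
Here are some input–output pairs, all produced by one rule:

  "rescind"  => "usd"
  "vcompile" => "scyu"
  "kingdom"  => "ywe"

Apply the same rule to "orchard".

hxh

The transformation: shift every letter 10 places backward in the alphabet (wrapping around), then keep every other character starting from the second (positions 2nd, 4th, 6th, ...).
"orchard" → "ehsxqht" → "hxh".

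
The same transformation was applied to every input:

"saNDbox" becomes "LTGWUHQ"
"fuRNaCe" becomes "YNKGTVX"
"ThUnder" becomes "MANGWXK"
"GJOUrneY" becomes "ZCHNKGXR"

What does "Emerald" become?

The rule is to shift every letter 7 places backward in the alphabet (wrapping around), then convert every letter to uppercase.
Applying that to "Emerald" gives "XFXKTEW".

XFXKTEW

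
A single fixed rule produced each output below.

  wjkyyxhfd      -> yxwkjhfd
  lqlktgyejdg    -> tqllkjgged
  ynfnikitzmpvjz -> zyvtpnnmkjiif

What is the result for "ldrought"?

trolhgd

The pattern: sort the characters into reverse alphabetical order, then delete the first character.
For "ldrought" the result is "trolhgd".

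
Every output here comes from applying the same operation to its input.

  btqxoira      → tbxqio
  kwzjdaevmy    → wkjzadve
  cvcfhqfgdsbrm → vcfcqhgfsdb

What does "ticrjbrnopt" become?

itrcbjnro

The pattern: delete the last 2 characters, then swap each adjacent pair of characters (1↔2, 3↔4, ...).
"ticrjbrnopt" → "ticrjbrno" → "itrcbjnro".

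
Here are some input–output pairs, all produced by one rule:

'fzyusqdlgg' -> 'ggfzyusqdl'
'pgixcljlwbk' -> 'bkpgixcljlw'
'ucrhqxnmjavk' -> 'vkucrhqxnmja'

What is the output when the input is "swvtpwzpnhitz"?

tzswvtpwzpnhi

What's happening: move the last 2 characters to the front (rotate right by 2).
Applying that to "swvtpwzpnhitz" gives "tzswvtpwzpnhi".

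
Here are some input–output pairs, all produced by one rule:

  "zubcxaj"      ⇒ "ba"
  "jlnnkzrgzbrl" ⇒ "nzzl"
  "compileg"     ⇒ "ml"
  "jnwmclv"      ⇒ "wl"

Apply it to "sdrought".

rg

Each output is the input with this applied: keep one character in every 3, starting at position 3 (positions 3rd, 6th, 9th, ...).
"sdrought" → "rg".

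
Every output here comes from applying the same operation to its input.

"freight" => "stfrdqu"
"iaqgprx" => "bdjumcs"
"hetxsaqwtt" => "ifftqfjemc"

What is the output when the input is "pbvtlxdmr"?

pydbnhfxj

Each output is the input with this applied: shift every letter 12 places forward in the alphabet (wrapping around), then move the last 3 characters to the front (rotate right by 3).
For "pbvtlxdmr", step one produces "bnhfxjpyd"; step two turns that into "pydbnhfxj".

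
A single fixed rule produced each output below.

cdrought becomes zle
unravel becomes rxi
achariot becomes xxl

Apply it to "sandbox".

Rule — shift every letter 3 places backward in the alphabet (wrapping around), then keep one character in every 3, starting at position 1 (positions 1st, 4th, 7th, ...).
On "sandbox": the first step gives "pxkaylu", and the second then gives "pau".
(Check on "achariot": → "xzexoflq" → "xxl" ✓)

pau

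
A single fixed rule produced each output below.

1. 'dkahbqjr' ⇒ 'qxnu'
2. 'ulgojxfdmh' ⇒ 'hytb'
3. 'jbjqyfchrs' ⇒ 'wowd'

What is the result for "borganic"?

obet

The transformation: shift every letter 13 places forward in the alphabet (wrapping around) — i.e. ROT13, then keep only the first 4 characters.
For "borganic", step one produces "obetnavp"; step two turns that into "obet".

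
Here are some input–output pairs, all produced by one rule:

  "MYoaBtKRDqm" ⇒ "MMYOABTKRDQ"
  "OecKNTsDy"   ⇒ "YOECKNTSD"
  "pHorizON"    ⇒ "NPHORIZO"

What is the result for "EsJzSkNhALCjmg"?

What's happening: move the last character to the front, then convert every letter to uppercase.
For "EsJzSkNhALCjmg" the result is "GESJZSKNHALCJM".

GESJZSKNHALCJM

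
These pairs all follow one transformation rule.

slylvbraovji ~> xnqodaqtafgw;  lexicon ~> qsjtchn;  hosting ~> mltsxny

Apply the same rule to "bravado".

gtwiffa

The transformation: take characters alternately from the front and the back (1st, last, 2nd, 2nd-last, ...), then shift every letter 5 places forward in the alphabet (wrapping around).
On "bravado" that produces "gtwiffa".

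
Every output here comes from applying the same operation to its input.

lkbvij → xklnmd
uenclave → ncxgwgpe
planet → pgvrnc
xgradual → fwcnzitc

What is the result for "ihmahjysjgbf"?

Looking at the pairs, the operation is to shift every letter 2 places forward in the alphabet (wrapping around), then swap the front and back halves of the string.
On "ihmahjysjgbf": the first step gives "kjocjlaulidh", and the second then gives "aulidhkjocjl".

aulidhkjocjl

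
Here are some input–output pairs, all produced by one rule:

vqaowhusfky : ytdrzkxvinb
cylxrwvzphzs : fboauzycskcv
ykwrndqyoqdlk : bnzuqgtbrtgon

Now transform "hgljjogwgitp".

What's happening: shift every letter 3 places forward in the alphabet (wrapping around).
So "hgljjogwgitp" becomes "kjommrjzjlws".

kjommrjzjlws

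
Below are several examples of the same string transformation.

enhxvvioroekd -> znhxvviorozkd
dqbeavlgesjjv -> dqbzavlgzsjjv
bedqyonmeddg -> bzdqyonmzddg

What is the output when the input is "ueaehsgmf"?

uzazhsgmf

In each case the input is transformed by: replace every "e" with "z".
"ueaehsgmf" → "uzazhsgmf".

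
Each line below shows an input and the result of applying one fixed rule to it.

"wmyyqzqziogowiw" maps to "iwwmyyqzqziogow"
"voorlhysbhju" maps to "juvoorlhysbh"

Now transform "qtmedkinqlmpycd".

In each case the input is transformed by: move the last 2 characters to the front (rotate right by 2).
On "qtmedkinqlmpycd" that produces "cdqtmedkinqlmpy".

cdqtmedkinqlmpy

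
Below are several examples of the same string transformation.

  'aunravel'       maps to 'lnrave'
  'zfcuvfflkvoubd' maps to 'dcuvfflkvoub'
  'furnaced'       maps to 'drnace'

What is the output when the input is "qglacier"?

What's happening: delete the first 2 characters, then move the last character to the front.
On "qglacier" that produces "rlacie".

rlacie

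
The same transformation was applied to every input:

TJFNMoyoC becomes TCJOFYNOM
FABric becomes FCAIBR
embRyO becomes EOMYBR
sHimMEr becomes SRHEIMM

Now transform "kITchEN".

The transformation: take characters alternately from the front and the back (1st, last, 2nd, 2nd-last, ...), then convert every letter to uppercase.
"kITchEN" → "KNIETHC".

KNIETHC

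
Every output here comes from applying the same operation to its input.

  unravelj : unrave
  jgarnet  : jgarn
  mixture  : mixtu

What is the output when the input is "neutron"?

In each case the input is transformed by: delete the last 2 characters.
So "neutron" becomes "neutr".

neutr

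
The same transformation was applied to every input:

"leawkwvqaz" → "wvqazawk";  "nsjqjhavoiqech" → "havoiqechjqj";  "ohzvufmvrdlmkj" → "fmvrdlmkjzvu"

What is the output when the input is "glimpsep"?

The rule is to delete the first 2 characters, then move the first 3 characters to the end (rotate left by 3).
On "glimpsep": the first step gives "impsep", and the second then gives "sepimp".

sepimp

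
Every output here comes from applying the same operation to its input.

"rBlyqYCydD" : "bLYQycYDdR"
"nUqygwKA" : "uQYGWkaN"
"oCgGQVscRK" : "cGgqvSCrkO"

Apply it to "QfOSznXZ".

FosZNxzq

Each output is the input with this applied: flip the case of every letter, then move the first character to the end.
For "QfOSznXZ", step one produces "qFosZNxz"; step two turns that into "FosZNxzq".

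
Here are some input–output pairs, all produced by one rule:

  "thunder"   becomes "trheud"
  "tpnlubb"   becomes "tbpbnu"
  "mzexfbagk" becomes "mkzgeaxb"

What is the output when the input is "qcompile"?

qecloim

Rule — take characters alternately from the front and the back (1st, last, 2nd, 2nd-last, ...), then delete the last character.
Working it through for "qcompile": intermediate "qecloimp", final "qecloim".
(Check on "thunder": → "trheudn" → "trheud" ✓)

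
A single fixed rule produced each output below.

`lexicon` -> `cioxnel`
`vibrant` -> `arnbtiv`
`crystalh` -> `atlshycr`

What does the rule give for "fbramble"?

The transformation: move the last 3 characters to the front (rotate right by 3), then take characters alternately from the front and the back (1st, last, 2nd, 2nd-last, ...).
"fbramble" → "blefbram" → "bmlaerfb".

bmlaerfb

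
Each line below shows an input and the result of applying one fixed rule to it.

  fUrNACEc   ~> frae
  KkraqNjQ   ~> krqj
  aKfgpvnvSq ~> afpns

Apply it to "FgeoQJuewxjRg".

fequwjg

The rule is to keep every other character starting from the first (positions 1st, 3rd, 5th, ...), then convert every letter to lowercase.
For "FgeoQJuewxjRg", step one produces "FeQuwjg"; step two turns that into "fequwjg".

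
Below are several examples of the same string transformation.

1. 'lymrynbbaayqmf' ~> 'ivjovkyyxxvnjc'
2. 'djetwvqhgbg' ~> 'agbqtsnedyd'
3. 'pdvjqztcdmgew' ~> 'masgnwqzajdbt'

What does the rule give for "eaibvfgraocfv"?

bxfyscdoxlzcs

The pattern: shift every letter 3 places backward in the alphabet (wrapping around).
Applying that to "eaibvfgraocfv" gives "bxfyscdoxlzcs".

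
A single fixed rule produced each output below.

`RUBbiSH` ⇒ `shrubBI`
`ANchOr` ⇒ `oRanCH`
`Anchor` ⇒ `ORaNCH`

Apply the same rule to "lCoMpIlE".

LeLcOmPi

The transformation: move the last 2 characters to the front (rotate right by 2), then flip the case of every letter.
Applying both steps to "lCoMpIlE": "lElCoMpI", then "LeLcOmPi".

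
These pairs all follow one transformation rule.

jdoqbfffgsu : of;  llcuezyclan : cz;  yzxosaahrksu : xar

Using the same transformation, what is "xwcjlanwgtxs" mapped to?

The transformation: keep one character in every 3, starting at position 3 (positions 3rd, 6th, 9th, ...), then delete the last character.
So "xwcjlanwgtxs" becomes "cag".

cag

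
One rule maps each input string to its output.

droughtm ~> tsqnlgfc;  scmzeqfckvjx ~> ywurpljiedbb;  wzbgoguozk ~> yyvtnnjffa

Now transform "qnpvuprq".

Rule — shift every letter 1 place backward in the alphabet (wrapping around), then sort the characters into reverse alphabetical order.
Applying both steps to "qnpvuprq": "pmoutoqp", then "utqppoom".

utqppoom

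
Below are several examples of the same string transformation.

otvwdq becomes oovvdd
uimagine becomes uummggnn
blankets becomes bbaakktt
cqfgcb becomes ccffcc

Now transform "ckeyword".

cceewwrr

Looking at the pairs, the operation is to keep every other character starting from the first (positions 1st, 3rd, 5th, ...), then double every character.
Applying both steps to "ckeyword": "cewr", then "cceewwrr".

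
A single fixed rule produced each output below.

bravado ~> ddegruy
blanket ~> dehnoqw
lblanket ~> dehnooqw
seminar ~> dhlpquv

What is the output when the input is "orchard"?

Each output is the input with this applied: sort the characters into alphabetical order, then shift every letter 3 places forward in the alphabet (wrapping around).
"orchard" → "acdhorr" → "dfgkruu".
(Check on "lblanket": → "abekllnt" → "dehnooqw" ✓)

dfgkruu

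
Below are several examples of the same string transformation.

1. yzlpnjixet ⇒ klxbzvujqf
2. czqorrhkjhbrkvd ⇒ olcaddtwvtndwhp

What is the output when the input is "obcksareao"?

anowemdqma

Rule — shift every letter 12 places forward in the alphabet (wrapping around).
Doing the same to "obcksareao": "anowemdqma".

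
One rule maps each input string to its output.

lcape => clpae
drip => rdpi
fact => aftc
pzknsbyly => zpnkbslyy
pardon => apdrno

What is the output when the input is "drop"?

rdpo

The rule is to swap each adjacent pair of characters (1↔2, 3↔4, ...).
Doing the same to "drop": "rdpo".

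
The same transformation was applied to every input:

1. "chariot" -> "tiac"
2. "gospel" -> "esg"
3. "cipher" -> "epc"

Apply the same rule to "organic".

The rule is to keep every other character starting from the first (positions 1st, 3rd, 5th, ...), then reverse the string.
For "organic", step one produces "ognc"; step two turns that into "cngo".
(Check on "chariot": → "cait" → "tiac" ✓)

cngo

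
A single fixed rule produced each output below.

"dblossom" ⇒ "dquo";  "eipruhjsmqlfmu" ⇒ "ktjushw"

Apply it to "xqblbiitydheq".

snkvfg

Each output is the input with this applied: keep every other character starting from the second (positions 2nd, 4th, 6th, ...), then shift every letter 2 places forward in the alphabet (wrapping around).
Applying both steps to "xqblbiitydheq": "qlitde", then "snkvfg".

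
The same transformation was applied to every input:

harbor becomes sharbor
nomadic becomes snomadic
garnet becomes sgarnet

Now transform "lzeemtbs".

slzeemtbs

Looking at the pairs, the operation is to prepend "s".
"lzeemtbs" → "slzeemtbs".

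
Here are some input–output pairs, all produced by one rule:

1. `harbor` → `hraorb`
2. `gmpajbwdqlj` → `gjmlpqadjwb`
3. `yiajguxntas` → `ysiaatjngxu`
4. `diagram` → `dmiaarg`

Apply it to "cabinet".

ctaebni

The transformation: take characters alternately from the front and the back (1st, last, 2nd, 2nd-last, ...).
So "cabinet" becomes "ctaebni".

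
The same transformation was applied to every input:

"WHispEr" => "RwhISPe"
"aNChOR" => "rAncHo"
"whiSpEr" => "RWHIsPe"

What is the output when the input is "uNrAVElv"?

What's happening: flip the case of every letter, then move the last character to the front.
Applying both steps to "uNrAVElv": "UnRaveLV", then "VUnRaveL".

VUnRaveL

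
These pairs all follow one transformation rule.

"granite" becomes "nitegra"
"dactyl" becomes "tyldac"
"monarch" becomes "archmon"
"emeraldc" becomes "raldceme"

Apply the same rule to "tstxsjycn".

xsjycntst

In each case the input is transformed by: move the first 3 characters to the end (rotate left by 3).
"tstxsjycn" → "xsjycntst".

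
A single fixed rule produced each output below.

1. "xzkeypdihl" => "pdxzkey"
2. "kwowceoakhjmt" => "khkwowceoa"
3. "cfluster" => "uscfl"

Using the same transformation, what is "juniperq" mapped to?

What's happening: delete the last 3 characters, then move the last 2 characters to the front (rotate right by 2).
Starting from "juniperq": after the first operation, "junip"; after the second, "ipjun".

ipjun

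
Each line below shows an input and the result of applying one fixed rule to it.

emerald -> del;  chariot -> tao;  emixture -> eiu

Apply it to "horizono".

oro

In each case the input is transformed by: move the last character to the front, then keep one character in every 3, starting at position 1 (positions 1st, 4th, 7th, ...).
For "horizono", step one produces "ohorizon"; step two turns that into "oro".
(Check on "emixture": → "eemixtur" → "eiu" ✓)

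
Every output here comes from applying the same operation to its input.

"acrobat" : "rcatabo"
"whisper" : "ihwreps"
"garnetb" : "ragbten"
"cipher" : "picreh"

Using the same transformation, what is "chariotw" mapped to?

What's happening: reverse the string, then move the last 3 characters to the front (rotate right by 3).
For "chariotw", step one produces "wtoirahc"; step two turns that into "ahcwtoir".

ahcwtoir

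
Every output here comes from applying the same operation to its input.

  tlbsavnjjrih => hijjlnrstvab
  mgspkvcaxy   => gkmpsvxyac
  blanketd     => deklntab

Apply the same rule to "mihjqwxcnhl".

Looking at the pairs, the operation is to sort the characters into alphabetical order, then move the first 2 characters to the end (rotate left by 2).
Applying that to "mihjqwxcnhl" gives "hijlmnqwxch".

hijlmnqwxch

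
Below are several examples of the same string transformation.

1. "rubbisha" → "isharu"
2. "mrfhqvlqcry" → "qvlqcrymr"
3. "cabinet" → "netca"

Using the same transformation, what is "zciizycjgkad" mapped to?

The transformation: move the first 2 characters to the end (rotate left by 2), then delete the first 2 characters.
Applying both steps to "zciizycjgkad": "iizycjgkadzc", then "zycjgkadzc".

zycjgkadzc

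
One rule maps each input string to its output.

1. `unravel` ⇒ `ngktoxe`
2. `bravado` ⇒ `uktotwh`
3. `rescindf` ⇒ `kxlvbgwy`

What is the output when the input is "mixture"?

fbqmnkx

Rule — shift every letter 7 places backward in the alphabet (wrapping around).
Doing the same to "mixture": "fbqmnkx".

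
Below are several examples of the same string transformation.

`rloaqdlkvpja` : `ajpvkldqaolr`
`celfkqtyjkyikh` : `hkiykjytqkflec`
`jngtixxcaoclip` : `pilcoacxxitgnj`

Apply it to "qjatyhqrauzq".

qzuarqhytajq

Rule — reverse the string.
So "qjatyhqrauzq" becomes "qzuarqhytajq".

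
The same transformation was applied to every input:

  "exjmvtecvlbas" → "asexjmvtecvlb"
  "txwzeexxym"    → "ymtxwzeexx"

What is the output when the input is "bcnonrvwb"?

In each case the input is transformed by: move the last 2 characters to the front (rotate right by 2).
Applying that to "bcnonrvwb" gives "wbbcnonrv".

wbbcnonrv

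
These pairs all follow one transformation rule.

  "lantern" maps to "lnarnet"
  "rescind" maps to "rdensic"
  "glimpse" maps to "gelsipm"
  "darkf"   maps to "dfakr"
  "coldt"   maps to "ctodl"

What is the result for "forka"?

The pattern: take characters alternately from the front and the back (1st, last, 2nd, 2nd-last, ...).
On "forka" that produces "faokr".

faokr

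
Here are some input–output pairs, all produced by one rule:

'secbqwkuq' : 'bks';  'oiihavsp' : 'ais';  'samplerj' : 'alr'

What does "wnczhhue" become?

What's happening: sort the characters into alphabetical order, then keep one character in every 3, starting at position 1 (positions 1st, 4th, 7th, ...).
On "wnczhhue": the first step gives "cehhnuwz", and the second then gives "chw".

chw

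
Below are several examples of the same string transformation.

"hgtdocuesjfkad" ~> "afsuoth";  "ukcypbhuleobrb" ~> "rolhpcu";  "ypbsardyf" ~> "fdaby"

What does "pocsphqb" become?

qpcp

The pattern: keep every other character starting from the first (positions 1st, 3rd, 5th, ...), then reverse the string.
Starting from "pocsphqb": after the first operation, "pcpq"; after the second, "qpcp".
(Check on "hgtdocuesjfkad": → "htousfa" → "afsuoth" ✓)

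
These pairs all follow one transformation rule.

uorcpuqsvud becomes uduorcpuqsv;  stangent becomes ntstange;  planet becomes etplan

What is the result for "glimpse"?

seglimp

Rule — move the last 2 characters to the front (rotate right by 2).
For "glimpse" the result is "seglimp".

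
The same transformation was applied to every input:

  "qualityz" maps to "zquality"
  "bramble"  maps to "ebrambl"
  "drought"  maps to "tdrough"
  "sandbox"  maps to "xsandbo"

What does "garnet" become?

tgarne

The rule is to move the last character to the front.
"garnet" → "tgarne".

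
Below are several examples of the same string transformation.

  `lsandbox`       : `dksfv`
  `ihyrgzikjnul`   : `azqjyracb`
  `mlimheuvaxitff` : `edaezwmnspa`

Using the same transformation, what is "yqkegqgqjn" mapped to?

The rule is to shift every letter 8 places backward in the alphabet (wrapping around), then delete the last 3 characters.
Working it through for "yqkegqgqjn": intermediate "qicwyiyibf", final "qicwyiy".

qicwyiy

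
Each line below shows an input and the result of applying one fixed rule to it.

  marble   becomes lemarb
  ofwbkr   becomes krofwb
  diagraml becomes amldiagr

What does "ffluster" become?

Rule — swap the front and back halves of the string, then move the first character to the end.
For "ffluster", step one produces "sterfflu"; step two turns that into "terfflus".

terfflus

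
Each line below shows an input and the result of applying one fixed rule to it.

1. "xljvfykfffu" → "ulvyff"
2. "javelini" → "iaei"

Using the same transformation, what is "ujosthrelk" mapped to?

Rule — move the last character to the front, then keep every other character starting from the first (positions 1st, 3rd, 5th, ...).
For "ujosthrelk" the result is "kjshe".

kjshe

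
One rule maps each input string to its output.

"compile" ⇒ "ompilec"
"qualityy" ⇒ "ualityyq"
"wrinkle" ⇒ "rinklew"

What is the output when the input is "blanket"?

What's happening: move the first character to the end.
Applying that to "blanket" gives "lanketb".

lanketb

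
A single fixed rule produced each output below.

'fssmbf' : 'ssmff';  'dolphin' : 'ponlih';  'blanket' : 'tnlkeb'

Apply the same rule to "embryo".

Rule — sort the characters into reverse alphabetical order, then delete the last character.
For "embryo", step one produces "yromeb"; step two turns that into "yrome".

yrome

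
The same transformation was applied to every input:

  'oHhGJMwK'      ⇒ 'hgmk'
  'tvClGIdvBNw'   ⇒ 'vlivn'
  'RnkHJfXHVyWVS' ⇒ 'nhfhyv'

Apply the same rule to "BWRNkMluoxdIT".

wnmuxi

What's happening: keep every other character starting from the second (positions 2nd, 4th, 6th, ...), then convert every letter to lowercase.
Working it through for "BWRNkMluoxdIT": intermediate "WNMuxI", final "wnmuxi".
(Check on "tvClGIdvBNw": → "vlIvN" → "vlivn" ✓)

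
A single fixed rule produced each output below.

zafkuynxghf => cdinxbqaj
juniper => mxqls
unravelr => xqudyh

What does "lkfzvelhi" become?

The rule is to delete the last 2 characters, then shift every letter 3 places forward in the alphabet (wrapping around).
"lkfzvelhi" → "lkfzvel" → "onicyho".

onicyho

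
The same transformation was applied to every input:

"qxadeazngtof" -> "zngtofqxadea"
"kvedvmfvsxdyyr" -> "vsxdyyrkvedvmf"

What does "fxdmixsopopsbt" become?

opopsbtfxdmixs

The pattern: swap the front and back halves of the string.
So "fxdmixsopopsbt" becomes "opopsbtfxdmixs".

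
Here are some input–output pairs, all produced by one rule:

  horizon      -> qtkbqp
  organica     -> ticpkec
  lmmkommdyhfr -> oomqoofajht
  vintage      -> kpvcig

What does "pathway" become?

cvjyca

The transformation: delete the first character, then shift every letter 2 places forward in the alphabet (wrapping around).
"pathway" → "cvjyca".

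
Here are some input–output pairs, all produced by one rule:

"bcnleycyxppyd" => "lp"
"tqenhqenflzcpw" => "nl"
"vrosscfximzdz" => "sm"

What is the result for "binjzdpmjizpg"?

ji

Rule — keep one character in every 3, starting at position 1 (positions 1st, 4th, 7th, ...), then keep every other character starting from the second (positions 2nd, 4th, 6th, ...).
Working it through for "binjzdpmjizpg": intermediate "bjpig", final "ji".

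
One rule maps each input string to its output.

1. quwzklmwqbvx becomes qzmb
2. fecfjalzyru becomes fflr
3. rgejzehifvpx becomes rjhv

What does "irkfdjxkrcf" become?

The transformation: keep one character in every 3, starting at position 1 (positions 1st, 4th, 7th, ...).
On "irkfdjxkrcf" that produces "ifxc".

ifxc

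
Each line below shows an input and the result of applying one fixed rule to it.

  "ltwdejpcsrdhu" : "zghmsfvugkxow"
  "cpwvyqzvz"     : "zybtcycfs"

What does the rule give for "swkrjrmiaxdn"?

numupldagqvz

Looking at the pairs, the operation is to shift every letter 3 places forward in the alphabet (wrapping around), then move the first 2 characters to the end (rotate left by 2).
Applying both steps to "swkrjrmiaxdn": "vznumupldagq", then "numupldagqvz".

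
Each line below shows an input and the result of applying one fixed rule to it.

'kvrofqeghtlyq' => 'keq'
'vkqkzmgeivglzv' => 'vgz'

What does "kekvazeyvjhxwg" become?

kew

The rule is to keep every other character starting from the first (positions 1st, 3rd, 5th, ...), then keep one character in every 3, starting at position 1 (positions 1st, 4th, 7th, ...).
"kekvazeyvjhxwg" → "kkaevhw" → "kew".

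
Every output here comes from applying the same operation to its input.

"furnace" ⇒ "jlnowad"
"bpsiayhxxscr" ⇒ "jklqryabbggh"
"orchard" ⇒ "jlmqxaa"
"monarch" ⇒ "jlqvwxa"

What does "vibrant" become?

jkrwace

In each case the input is transformed by: sort the characters into alphabetical order, then shift every letter 9 places forward in the alphabet (wrapping around).
For "vibrant", step one produces "abinrtv"; step two turns that into "jkrwace".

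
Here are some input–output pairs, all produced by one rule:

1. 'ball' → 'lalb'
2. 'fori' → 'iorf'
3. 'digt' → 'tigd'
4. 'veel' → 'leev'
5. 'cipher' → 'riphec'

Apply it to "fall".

lalf

What's happening: swap the first and last characters.
So "fall" becomes "lalf".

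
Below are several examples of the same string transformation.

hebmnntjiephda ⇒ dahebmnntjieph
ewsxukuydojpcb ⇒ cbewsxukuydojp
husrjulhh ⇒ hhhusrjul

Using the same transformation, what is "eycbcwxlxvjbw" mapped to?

The pattern: move the last 2 characters to the front (rotate right by 2).
Applying that to "eycbcwxlxvjbw" gives "bweycbcwxlxvj".

bweycbcwxlxvj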